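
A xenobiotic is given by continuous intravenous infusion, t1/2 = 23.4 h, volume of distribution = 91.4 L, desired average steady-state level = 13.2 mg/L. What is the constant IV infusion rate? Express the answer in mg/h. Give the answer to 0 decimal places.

k = ln2 / t½ = 0.693147 / 23.4 = 0.02962 h⁻¹
CL = k × Vd = 0.02962 × 91.4 = 2.707 L/h
At steady state, infusion rate R₀ = Css × CL = 13.2 × 2.707 = 35.73 mg/h

36 mg/h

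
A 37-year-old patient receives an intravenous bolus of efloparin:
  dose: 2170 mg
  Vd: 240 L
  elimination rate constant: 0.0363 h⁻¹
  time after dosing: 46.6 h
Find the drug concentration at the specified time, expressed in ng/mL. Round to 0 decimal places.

C₀ = Dose / Vd = 2170 / 240 = 9.042 mg/L
C = C₀ · e^(−k·t) = 9.042 × e^(−0.03630 × 46.6)
  = 9.042 × 0.1842 = 1.666 mg/L
Convert: 1.666 mg/L × 1000 = 1666 ng/mL

1666 ng/mL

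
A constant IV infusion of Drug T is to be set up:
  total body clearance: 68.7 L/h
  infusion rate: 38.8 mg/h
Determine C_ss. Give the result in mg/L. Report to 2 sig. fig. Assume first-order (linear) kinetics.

At steady state Css = R₀ / CL = 38.8 / 68.70 = 0.5648 mg/L

0.56 mg/L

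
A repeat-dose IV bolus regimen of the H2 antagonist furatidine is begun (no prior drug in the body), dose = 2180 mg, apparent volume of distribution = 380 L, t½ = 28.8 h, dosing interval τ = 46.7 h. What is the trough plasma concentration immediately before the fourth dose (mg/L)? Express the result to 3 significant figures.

C₀ per dose = Dose / Vd = 2180 / 380 = 5.737 mg/L
k = ln2 / t½ = 0.693147 / 28.8 = 0.02407 h⁻¹
Fraction remaining after one interval: r = e^(−kτ) = e^(−0.02407 × 46.7) = 0.3250
Before dose 4, 3 doses have been given (aged 1τ, 2τ, 3τ).
C_trough = C₀ × (r + r² + … + r^3) = C₀ × r(1−r^3)/(1−r)
        = 5.737 × 0.3250 × (1 − 0.03433) / (1 − 0.3250) = 2.667 mg/L

2.67 mg/L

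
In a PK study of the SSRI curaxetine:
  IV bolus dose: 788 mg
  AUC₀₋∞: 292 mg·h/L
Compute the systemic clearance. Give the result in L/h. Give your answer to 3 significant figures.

CL = Dose / AUC = 788 / 292 = 2.699 L/h

2.70 L/h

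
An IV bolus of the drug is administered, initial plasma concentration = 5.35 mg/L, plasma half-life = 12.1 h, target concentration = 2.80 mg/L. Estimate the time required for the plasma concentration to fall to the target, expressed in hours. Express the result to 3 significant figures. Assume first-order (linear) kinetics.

11.3 h

k = ln2 / t½ = 0.693147 / 12.1 = 0.05728 h⁻¹
t = ln(C₀ / C) / k = ln(5.350 / 2.80) / 0.05728
  = ln(1.911) / 0.05728 = 0.6476 / 0.05728 = 11.31 h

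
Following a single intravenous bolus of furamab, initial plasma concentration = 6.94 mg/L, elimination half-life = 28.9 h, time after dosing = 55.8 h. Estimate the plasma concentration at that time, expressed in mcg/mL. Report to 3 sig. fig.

1.82 mcg/mL

k = ln2 / t½ = 0.693147 / 28.9 = 0.02398 h⁻¹
C = C₀ · e^(−k·t) = 6.940 × e^(−0.02398 × 55.8)
  = 6.940 × 0.2623 = 1.820 mg/L
(1.820 mg/L = 1.820 mcg/mL)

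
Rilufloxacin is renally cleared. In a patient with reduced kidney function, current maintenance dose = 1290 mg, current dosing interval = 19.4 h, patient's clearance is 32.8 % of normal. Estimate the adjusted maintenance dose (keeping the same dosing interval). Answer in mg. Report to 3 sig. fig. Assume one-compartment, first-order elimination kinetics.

To keep the same average steady-state level, dosing rate must scale with clearance.
CL ratio = 32.8 / 100 = 0.3280
New dose (same interval) = 1290 × 0.3280 = 423.1 mg

423 mg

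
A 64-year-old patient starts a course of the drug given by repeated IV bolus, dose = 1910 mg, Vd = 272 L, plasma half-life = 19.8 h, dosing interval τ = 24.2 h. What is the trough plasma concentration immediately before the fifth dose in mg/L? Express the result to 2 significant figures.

C₀ per dose = Dose / Vd = 1910 / 272 = 7.022 mg/L
k = ln2 / t½ = 0.693147 / 19.8 = 0.03501 h⁻¹
Fraction remaining after one interval: r = e^(−kτ) = e^(−0.03501 × 24.2) = 0.4286
Before dose 5, 4 doses have been given (aged 1τ, 2τ, 3τ, 4τ).
C_trough = C₀ × (r + r² + … + r^4) = C₀ × r(1−r^4)/(1−r)
        = 7.022 × 0.4286 × (1 − 0.03374) / (1 − 0.4286) = 5.089 mg/L

5.1 mg/L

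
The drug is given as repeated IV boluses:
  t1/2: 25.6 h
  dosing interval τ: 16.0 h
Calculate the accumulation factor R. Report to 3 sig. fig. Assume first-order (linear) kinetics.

2.84

k = ln2 / t½ = 0.693147 / 25.6 = 0.02708 h⁻¹
e^(−kτ) = e^(−0.02708 × 16.0) = 0.6484
Accumulation ratio R = 1 / (1 − e^(−kτ)) = 1 / (1 − 0.6484) = 2.844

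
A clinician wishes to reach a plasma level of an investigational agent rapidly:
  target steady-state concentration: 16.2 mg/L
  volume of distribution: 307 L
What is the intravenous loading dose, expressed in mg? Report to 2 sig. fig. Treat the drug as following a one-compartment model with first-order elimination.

LD = Css × Vd = 16.2 × 307 = 4973 mg

5000 mg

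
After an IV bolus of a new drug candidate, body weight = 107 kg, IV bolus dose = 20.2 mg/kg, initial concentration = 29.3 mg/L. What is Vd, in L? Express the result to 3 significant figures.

73.8 L

Dose = 20.2 × 107 = 2161 mg
Vd = Dose / C₀ = 2161 / 29.3 = 73.75 L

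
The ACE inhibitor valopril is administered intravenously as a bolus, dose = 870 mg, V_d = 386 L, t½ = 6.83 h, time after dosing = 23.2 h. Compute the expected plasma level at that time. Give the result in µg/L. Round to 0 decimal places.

C₀ = Dose / Vd = 870.0 / 386 = 2.254 mg/L
k = ln2 / t½ = 0.693147 / 6.83 = 0.1015 h⁻¹
C = C₀ · e^(−k·t) = 2.254 × e^(−0.1015 × 23.2)
  = 2.254 × 0.09491 = 0.2139 mg/L
Convert: 0.2139 mg/L × 1000 = 213.9 µg/L

214 µg/L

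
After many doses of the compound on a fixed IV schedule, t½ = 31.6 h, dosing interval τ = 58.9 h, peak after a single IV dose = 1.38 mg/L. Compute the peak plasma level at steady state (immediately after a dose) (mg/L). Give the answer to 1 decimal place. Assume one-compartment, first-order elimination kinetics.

k = ln2 / t½ = 0.693147 / 31.6 = 0.02194 h⁻¹
e^(−kτ) = e^(−0.02194 × 58.9) = 0.2746
Accumulation ratio R = 1 / (1 − e^(−kτ)) = 1 / (1 − 0.2746) = 1.379
Steady-state peak = C₀ × R = 1.38 × 1.379 = 1.903 mg/L

1.9 mg/L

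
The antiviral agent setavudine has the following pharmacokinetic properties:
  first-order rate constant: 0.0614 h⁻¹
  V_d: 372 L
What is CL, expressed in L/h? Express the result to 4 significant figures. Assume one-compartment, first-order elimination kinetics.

22.84 L/h

CL = k × Vd = 0.0614 × 372 = 22.84 L/h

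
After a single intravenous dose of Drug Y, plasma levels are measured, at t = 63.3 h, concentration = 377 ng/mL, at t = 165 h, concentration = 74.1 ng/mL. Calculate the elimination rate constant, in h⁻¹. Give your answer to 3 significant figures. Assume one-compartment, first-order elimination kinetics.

k = ln(C₁/C₂) / (t₂ − t₁) = ln(377/74.1) / (165 − 63.3)
  = 1.627 / 101.7 = 0.01600 h⁻¹

0.0160 h⁻¹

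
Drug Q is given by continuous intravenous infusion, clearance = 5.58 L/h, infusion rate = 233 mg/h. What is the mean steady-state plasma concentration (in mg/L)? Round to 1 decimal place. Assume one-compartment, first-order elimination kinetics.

41.8 mg/L

At steady state Css = R₀ / CL = 233 / 5.580 = 41.76 mg/L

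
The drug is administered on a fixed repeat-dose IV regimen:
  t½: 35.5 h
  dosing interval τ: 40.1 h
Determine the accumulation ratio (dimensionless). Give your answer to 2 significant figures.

1.8

k = ln2 / t½ = 0.693147 / 35.5 = 0.01953 h⁻¹
e^(−kτ) = e^(−0.01953 × 40.1) = 0.4570
Accumulation ratio R = 1 / (1 − e^(−kτ)) = 1 / (1 − 0.4570) = 1.842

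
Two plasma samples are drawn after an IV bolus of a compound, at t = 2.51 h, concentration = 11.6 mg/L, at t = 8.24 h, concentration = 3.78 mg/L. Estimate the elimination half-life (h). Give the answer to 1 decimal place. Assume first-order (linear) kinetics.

3.5 h

k = ln(C₁/C₂) / (t₂ − t₁) = ln(11.6/3.78) / (8.24 − 2.51)
  = 1.121 / 5.730 = 0.1956 h⁻¹
t½ = ln2 / k = 0.693147 / 0.1956 = 3.544 h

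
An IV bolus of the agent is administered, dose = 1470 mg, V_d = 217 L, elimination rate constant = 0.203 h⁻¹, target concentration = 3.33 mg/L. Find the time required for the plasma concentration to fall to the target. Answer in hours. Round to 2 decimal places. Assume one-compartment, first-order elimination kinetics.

3.50 h

C₀ = Dose / Vd = 1470 / 217 = 6.774 mg/L
t = ln(C₀ / C) / k = ln(6.774 / 3.33) / 0.2030
  = ln(2.034) / 0.2030 = 0.7100 / 0.2030 = 3.498 h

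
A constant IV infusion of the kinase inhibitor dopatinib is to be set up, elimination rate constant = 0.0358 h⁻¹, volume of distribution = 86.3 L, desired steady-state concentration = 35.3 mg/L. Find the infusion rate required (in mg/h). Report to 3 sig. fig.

109 mg/h

CL = k × Vd = 0.03580 × 86.3 = 3.090 L/h
At steady state, infusion rate R₀ = Css × CL = 35.3 × 3.090 = 109.1 mg/h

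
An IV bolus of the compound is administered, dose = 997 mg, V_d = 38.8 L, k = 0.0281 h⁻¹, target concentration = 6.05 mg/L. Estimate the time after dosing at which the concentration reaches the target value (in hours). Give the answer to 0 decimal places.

51 h

C₀ = Dose / Vd = 997.0 / 38.8 = 25.70 mg/L
t = ln(C₀ / C) / k = ln(25.70 / 6.05) / 0.02810
  = ln(4.248) / 0.02810 = 1.446 / 0.02810 = 51.46 h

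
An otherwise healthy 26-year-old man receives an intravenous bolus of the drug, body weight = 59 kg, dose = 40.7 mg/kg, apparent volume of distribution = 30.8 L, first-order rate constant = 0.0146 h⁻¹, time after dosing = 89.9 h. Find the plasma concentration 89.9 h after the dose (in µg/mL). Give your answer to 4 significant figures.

20.98 µg/mL

Total dose = 40.7 × 59 = 2401 mg
C₀ = Dose / Vd = 2401 / 30.8 = 77.95 mg/L
C = C₀ · e^(−k·t) = 77.95 × e^(−0.01460 × 89.9)
  = 77.95 × 0.2691 = 20.98 mg/L
(20.98 mg/L = 20.98 µg/mL)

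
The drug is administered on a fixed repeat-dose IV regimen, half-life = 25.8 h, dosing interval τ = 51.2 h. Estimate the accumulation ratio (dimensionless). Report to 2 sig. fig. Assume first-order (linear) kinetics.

k = ln2 / t½ = 0.693147 / 25.8 = 0.02687 h⁻¹
e^(−kτ) = e^(−0.02687 × 51.2) = 0.2527
Accumulation ratio R = 1 / (1 − e^(−kτ)) = 1 / (1 − 0.2527) = 1.338

1.3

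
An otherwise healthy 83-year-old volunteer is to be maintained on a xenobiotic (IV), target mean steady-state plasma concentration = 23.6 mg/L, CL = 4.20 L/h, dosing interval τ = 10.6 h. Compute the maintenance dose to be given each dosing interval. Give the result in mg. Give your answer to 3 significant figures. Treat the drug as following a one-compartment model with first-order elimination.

At steady state, Dose/τ = Css × CL.
Dose = Css × CL × τ = 23.6 × 4.200 × 10.6 = 1051 mg

1050 mg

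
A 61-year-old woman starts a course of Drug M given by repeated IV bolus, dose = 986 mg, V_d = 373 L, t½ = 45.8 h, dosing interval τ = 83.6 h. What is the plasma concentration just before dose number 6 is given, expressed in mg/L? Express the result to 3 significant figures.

C₀ per dose = Dose / Vd = 986 / 373 = 2.643 mg/L
k = ln2 / t½ = 0.693147 / 45.8 = 0.01513 h⁻¹
Fraction remaining after one interval: r = e^(−kτ) = e^(−0.01513 × 83.6) = 0.2823
Before dose 6, 5 doses have been given (aged 1τ, 2τ, 3τ, 4τ, 5τ).
C_trough = C₀ × (r + r² + … + r^5) = C₀ × r(1−r^5)/(1−r)
        = 2.643 × 0.2823 × (1 − 0.001793) / (1 − 0.2823) = 1.038 mg/L

1.04 mg/L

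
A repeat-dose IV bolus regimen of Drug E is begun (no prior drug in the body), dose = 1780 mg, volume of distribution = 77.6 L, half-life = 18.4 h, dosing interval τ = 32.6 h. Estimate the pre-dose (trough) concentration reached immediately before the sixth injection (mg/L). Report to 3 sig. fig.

C₀ per dose = Dose / Vd = 1780 / 77.6 = 22.94 mg/L
k = ln2 / t½ = 0.693147 / 18.4 = 0.03767 h⁻¹
Fraction remaining after one interval: r = e^(−kτ) = e^(−0.03767 × 32.6) = 0.2929
Before dose 6, 5 doses have been given (aged 1τ, 2τ, 3τ, 4τ, 5τ).
C_trough = C₀ × (r + r² + … + r^5) = C₀ × r(1−r^5)/(1−r)
        = 22.94 × 0.2929 × (1 − 0.002156) / (1 − 0.2929) = 9.482 mg/L

9.48 mg/L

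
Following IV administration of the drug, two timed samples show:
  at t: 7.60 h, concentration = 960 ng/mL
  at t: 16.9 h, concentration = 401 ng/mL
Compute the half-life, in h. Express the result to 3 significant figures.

7.38 h

k = ln(C₁/C₂) / (t₂ − t₁) = ln(960/401) / (16.9 − 7.60)
  = 0.8730 / 9.300 = 0.09387 h⁻¹
t½ = ln2 / k = 0.693147 / 0.09387 = 7.384 h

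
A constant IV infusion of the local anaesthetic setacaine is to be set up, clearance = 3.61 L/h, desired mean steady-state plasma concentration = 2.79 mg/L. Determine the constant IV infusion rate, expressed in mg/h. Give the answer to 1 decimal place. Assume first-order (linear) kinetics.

At steady state, infusion rate R₀ = Css × CL = 2.79 × 3.610 = 10.07 mg/h

10.1 mg/h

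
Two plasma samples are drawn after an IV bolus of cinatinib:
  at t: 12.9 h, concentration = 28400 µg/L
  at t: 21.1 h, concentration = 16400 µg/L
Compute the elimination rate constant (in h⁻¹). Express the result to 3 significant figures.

k = ln(C₁/C₂) / (t₂ − t₁) = ln(28400/16400) / (21.1 − 12.9)
  = 0.5491 / 8.200 = 0.06696 h⁻¹

0.0670 h⁻¹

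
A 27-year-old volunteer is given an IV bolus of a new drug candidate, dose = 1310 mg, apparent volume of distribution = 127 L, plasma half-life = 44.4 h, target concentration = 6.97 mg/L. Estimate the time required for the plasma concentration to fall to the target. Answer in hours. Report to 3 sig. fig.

C₀ = Dose / Vd = 1310 / 127 = 10.31 mg/L
k = ln2 / t½ = 0.693147 / 44.4 = 0.01561 h⁻¹
t = ln(C₀ / C) / k = ln(10.31 / 6.97) / 0.01561
  = ln(1.479) / 0.01561 = 0.3914 / 0.01561 = 25.07 h

25.1 h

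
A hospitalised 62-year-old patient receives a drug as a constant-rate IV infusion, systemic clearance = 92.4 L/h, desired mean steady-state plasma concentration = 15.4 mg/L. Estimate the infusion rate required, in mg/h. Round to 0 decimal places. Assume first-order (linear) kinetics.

At steady state, infusion rate R₀ = Css × CL = 15.4 × 92.40 = 1423 mg/h

1423 mg/h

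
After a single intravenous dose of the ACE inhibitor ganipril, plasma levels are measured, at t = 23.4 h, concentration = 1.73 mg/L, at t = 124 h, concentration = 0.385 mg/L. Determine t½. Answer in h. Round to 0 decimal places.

46 h

k = ln(C₁/C₂) / (t₂ − t₁) = ln(1.73/0.385) / (124 − 23.4)
  = 1.503 / 100.6 = 0.01494 h⁻¹
t½ = ln2 / k = 0.693147 / 0.01494 = 46.40 h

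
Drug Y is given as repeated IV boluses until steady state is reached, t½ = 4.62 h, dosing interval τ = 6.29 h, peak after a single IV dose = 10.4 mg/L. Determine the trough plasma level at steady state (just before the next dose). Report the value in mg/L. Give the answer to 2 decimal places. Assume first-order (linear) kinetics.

k = ln2 / t½ = 0.693147 / 4.62 = 0.1500 h⁻¹
e^(−kτ) = e^(−0.1500 × 6.29) = 0.3893
Accumulation ratio R = 1 / (1 − e^(−kτ)) = 1 / (1 − 0.3893) = 1.637
Steady-state trough = C₀ × R × e^(−kτ) = 10.4 × 1.637 × 0.3893 = 6.628 mg/L

6.63 mg/L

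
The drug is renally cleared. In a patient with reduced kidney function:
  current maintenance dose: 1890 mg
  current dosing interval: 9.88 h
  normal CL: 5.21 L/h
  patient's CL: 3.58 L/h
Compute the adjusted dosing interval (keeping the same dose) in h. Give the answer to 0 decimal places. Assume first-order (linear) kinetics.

To keep the same average steady-state level, dosing rate must scale with clearance.
CL ratio = 3.58 / 5.21 = 0.6871
New interval (same dose) = 9.88 / 0.6871 = 14.38 h

14 h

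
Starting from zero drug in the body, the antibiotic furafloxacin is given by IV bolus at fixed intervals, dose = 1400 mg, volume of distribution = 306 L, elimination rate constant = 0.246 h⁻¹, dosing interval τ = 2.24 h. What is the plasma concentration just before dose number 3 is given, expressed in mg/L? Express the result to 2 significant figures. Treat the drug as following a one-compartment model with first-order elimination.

4.2 mg/L

C₀ per dose = Dose / Vd = 1400 / 306 = 4.575 mg/L
Fraction remaining after one interval: r = e^(−kτ) = e^(−0.2460 × 2.24) = 0.5764
Before dose 3, 2 doses have been given (aged 1τ, 2τ).
C_trough = C₀ × (r + r²) = 4.575 × (0.5764 + 0.3322) = 4.157 mg/L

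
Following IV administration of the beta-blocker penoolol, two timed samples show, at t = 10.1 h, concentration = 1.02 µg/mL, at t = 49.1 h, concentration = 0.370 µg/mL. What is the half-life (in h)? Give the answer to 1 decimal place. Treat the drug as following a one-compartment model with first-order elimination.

k = ln(C₁/C₂) / (t₂ − t₁) = ln(1.02/0.370) / (49.1 − 10.1)
  = 1.014 / 39.00 = 0.02600 h⁻¹
t½ = ln2 / k = 0.693147 / 0.02600 = 26.66 h

26.7 h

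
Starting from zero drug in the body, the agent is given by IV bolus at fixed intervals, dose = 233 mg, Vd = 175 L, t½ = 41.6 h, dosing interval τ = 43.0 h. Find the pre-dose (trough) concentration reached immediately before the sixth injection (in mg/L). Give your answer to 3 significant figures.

1.24 mg/L

C₀ per dose = Dose / Vd = 233 / 175 = 1.331 mg/L
k = ln2 / t½ = 0.693147 / 41.6 = 0.01666 h⁻¹
Fraction remaining after one interval: r = e^(−kτ) = e^(−0.01666 × 43.0) = 0.4885
Before dose 6, 5 doses have been given (aged 1τ, 2τ, 3τ, 4τ, 5τ).
C_trough = C₀ × (r + r² + … + r^5) = C₀ × r(1−r^5)/(1−r)
        = 1.331 × 0.4885 × (1 − 0.02782) / (1 − 0.4885) = 1.236 mg/L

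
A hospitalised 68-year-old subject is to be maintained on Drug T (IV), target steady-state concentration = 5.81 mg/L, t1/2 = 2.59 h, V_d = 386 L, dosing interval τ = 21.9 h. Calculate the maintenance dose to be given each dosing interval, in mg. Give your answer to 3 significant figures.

k = ln2 / t½ = 0.693147 / 2.59 = 0.2676 h⁻¹
CL = k × Vd = 0.2676 × 386 = 103.3 L/h
At steady state, Dose/τ = Css × CL.
Dose = Css × CL × τ = 5.81 × 103.3 × 21.9 = 13140 mg

13100 mg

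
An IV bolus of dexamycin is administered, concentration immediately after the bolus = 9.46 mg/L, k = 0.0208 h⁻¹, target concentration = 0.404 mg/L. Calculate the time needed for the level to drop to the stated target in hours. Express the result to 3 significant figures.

t = ln(C₀ / C) / k = ln(9.460 / 0.404) / 0.02080
  = ln(23.42) / 0.02080 = 3.154 / 0.02080 = 151.6 h

152 h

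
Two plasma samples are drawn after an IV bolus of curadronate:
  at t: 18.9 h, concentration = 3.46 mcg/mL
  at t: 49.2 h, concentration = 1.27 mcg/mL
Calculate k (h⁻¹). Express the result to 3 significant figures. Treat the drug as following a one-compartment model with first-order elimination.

k = ln(C₁/C₂) / (t₂ − t₁) = ln(3.46/1.27) / (49.2 − 18.9)
  = 1.002 / 30.30 = 0.03307 h⁻¹

0.0331 h⁻¹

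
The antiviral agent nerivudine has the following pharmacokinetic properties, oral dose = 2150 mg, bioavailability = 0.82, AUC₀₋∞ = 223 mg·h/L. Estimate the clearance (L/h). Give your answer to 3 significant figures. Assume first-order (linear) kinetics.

CL = F·Dose / AUC = 0.82 × 2150 / 223 = 7.906 L/h

7.91 L/h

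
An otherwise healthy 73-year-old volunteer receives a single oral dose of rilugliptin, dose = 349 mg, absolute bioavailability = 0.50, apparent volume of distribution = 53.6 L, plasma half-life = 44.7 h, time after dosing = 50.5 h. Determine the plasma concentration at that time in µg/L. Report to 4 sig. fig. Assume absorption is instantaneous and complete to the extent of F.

Amount reaching circulation = F × Dose = 0.50 × 349.0 = 174.5 mg
C₀ = F·Dose / Vd = 174.5 / 53.6 = 3.256 mg/L
k = ln2 / t½ = 0.693147 / 44.7 = 0.01551 h⁻¹
C = C₀ · e^(−k·t) = 3.256 × e^(−0.01551 × 50.5)
  = 3.256 × 0.4569 = 1.488 mg/L
Convert: 1.488 mg/L × 1000 = 1488 µg/L

1488 µg/L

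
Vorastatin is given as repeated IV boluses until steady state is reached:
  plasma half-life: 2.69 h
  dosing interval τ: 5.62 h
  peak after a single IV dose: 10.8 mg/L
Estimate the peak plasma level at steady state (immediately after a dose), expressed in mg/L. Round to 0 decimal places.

k = ln2 / t½ = 0.693147 / 2.69 = 0.2577 h⁻¹
e^(−kτ) = e^(−0.2577 × 5.62) = 0.2350
Accumulation ratio R = 1 / (1 − e^(−kτ)) = 1 / (1 − 0.2350) = 1.307
Steady-state peak = C₀ × R = 10.8 × 1.307 = 14.12 mg/L

14 mg/L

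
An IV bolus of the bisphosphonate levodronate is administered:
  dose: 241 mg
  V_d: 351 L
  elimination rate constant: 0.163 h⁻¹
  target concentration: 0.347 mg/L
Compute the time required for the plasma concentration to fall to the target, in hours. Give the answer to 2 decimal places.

4.19 h

C₀ = Dose / Vd = 241.0 / 351 = 0.6866 mg/L
t = ln(C₀ / C) / k = ln(0.6866 / 0.347) / 0.1630
  = ln(1.979) / 0.1630 = 0.6826 / 0.1630 = 4.188 h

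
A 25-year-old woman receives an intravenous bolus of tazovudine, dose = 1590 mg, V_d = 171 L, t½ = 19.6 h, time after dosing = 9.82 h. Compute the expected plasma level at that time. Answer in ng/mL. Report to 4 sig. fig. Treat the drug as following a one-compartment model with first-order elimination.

6570 ng/mL

C₀ = Dose / Vd = 1590 / 171 = 9.298 mg/L
k = ln2 / t½ = 0.693147 / 19.6 = 0.03536 h⁻¹
C = C₀ · e^(−k·t) = 9.298 × e^(−0.03536 × 9.82)
  = 9.298 × 0.7066 = 6.570 mg/L
Convert: 6.570 mg/L × 1000 = 6570 ng/mL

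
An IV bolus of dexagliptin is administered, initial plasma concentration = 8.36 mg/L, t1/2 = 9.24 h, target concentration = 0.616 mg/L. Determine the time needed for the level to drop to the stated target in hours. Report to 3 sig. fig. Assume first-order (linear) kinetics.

k = ln2 / t½ = 0.693147 / 9.24 = 0.07502 h⁻¹
t = ln(C₀ / C) / k = ln(8.360 / 0.616) / 0.07502
  = ln(13.57) / 0.07502 = 2.608 / 0.07502 = 34.76 h

34.8 h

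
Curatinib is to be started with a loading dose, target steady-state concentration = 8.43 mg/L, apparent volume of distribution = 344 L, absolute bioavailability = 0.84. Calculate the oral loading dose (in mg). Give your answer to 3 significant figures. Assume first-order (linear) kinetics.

LD = Css × Vd / F = 8.43 × 344 / 0.84 = 3452 mg

3450 mg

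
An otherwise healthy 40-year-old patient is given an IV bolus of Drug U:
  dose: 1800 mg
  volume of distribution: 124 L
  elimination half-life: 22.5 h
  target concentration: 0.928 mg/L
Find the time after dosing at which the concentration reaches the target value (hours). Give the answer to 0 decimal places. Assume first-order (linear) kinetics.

C₀ = Dose / Vd = 1800 / 124 = 14.52 mg/L
k = ln2 / t½ = 0.693147 / 22.5 = 0.03081 h⁻¹
t = ln(C₀ / C) / k = ln(14.52 / 0.928) / 0.03081
  = ln(15.65) / 0.03081 = 2.750 / 0.03081 = 89.26 h

89 h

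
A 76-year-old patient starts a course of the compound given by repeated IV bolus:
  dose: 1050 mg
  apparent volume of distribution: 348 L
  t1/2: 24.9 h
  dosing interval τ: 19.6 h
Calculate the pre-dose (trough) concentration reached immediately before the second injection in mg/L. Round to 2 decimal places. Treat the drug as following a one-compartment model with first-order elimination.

1.75 mg/L

C₀ per dose = Dose / Vd = 1050 / 348 = 3.017 mg/L
k = ln2 / t½ = 0.693147 / 24.9 = 0.02784 h⁻¹
Fraction remaining after one interval: r = e^(−kτ) = e^(−0.02784 × 19.6) = 0.5795
Before dose 2, 1 dose has been given (aged 1τ).
C_trough = C₀ × r = 3.017 × 0.5795 = 1.748 mg/L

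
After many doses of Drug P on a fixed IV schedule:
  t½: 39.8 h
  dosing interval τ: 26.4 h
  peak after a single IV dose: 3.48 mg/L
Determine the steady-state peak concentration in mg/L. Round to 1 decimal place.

k = ln2 / t½ = 0.693147 / 39.8 = 0.01742 h⁻¹
e^(−kτ) = e^(−0.01742 × 26.4) = 0.6314
Accumulation ratio R = 1 / (1 − e^(−kτ)) = 1 / (1 − 0.6314) = 2.713
Steady-state peak = C₀ × R = 3.48 × 2.713 = 9.441 mg/L

9.4 mg/L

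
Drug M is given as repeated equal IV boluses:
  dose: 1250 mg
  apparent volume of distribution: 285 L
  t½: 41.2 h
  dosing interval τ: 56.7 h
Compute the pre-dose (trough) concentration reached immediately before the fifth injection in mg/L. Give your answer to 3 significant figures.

2.69 mg/L

C₀ per dose = Dose / Vd = 1250 / 285 = 4.386 mg/L
k = ln2 / t½ = 0.693147 / 41.2 = 0.01682 h⁻¹
Fraction remaining after one interval: r = e^(−kτ) = e^(−0.01682 × 56.7) = 0.3853
Before dose 5, 4 doses have been given (aged 1τ, 2τ, 3τ, 4τ).
C_trough = C₀ × (r + r² + … + r^4) = C₀ × r(1−r^4)/(1−r)
        = 4.386 × 0.3853 × (1 − 0.02204) / (1 − 0.3853) = 2.689 mg/L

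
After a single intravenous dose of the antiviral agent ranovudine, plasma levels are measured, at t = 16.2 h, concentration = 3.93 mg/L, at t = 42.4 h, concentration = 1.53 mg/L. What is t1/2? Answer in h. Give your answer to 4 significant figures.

k = ln(C₁/C₂) / (t₂ − t₁) = ln(3.93/1.53) / (42.4 − 16.2)
  = 0.9434 / 26.20 = 0.03601 h⁻¹
t½ = ln2 / k = 0.693147 / 0.03601 = 19.25 h

19.25 h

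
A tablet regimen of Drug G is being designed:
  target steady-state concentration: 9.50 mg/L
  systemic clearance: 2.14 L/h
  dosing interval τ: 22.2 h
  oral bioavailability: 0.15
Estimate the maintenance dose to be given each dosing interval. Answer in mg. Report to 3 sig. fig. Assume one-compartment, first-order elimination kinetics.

At steady state, F × (Dose/τ) = Css × CL.
Dose = Css × CL × τ / F = 9.50 × 2.140 × 22.2 / 0.15 = 3009 mg

3010 mg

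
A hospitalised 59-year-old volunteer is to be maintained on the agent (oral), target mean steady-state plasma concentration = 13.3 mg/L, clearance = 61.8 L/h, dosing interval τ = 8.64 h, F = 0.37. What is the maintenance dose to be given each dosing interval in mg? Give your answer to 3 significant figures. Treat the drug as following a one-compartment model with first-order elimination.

At steady state, F × (Dose/τ) = Css × CL.
Dose = Css × CL × τ / F = 13.3 × 61.80 × 8.64 / 0.37 = 19190 mg

19200 mg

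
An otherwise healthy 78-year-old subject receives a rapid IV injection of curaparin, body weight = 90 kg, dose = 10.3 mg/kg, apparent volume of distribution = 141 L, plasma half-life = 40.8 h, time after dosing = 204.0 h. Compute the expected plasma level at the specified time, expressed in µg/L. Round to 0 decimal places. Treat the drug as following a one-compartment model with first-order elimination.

205 µg/L

Total dose = 10.3 × 90 = 927.0 mg
C₀ = Dose / Vd = 927.0 / 141 = 6.574 mg/L
k = ln2 / t½ = 0.693147 / 40.8 = 0.01699 h⁻¹
t / t½ = 204.0 / 40.8 = 5 half-lives
C = C₀ × (1/2)^5 = 6.574 × 0.03125 = 0.2054 mg/L
Convert: 0.2054 mg/L × 1000 = 205.4 µg/L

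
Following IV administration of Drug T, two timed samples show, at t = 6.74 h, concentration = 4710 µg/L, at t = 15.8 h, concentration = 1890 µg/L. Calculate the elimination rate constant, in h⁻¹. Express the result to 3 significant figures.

0.101 h⁻¹

k = ln(C₁/C₂) / (t₂ − t₁) = ln(4710/1890) / (15.8 − 6.74)
  = 0.9131 / 9.060 = 0.1008 h⁻¹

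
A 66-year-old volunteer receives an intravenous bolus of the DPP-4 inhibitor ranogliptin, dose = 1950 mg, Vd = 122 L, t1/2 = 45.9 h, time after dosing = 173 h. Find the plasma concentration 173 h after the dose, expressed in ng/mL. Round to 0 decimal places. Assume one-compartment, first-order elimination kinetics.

1172 ng/mL

C₀ = Dose / Vd = 1950 / 122 = 15.98 mg/L
k = ln2 / t½ = 0.693147 / 45.9 = 0.01510 h⁻¹
C = C₀ · e^(−k·t) = 15.98 × e^(−0.01510 × 173)
  = 15.98 × 0.07337 = 1.172 mg/L
Convert: 1.172 mg/L × 1000 = 1172 ng/mL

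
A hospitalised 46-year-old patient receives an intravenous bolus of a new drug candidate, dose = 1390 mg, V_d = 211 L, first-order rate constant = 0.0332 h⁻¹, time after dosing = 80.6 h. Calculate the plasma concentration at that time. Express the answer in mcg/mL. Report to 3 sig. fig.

C₀ = Dose / Vd = 1390 / 211 = 6.588 mg/L
C = C₀ · e^(−k·t) = 6.588 × e^(−0.03320 × 80.6)
  = 6.588 × 0.06884 = 0.4535 mg/L
(0.4535 mg/L = 0.4535 mcg/mL)

0.454 mcg/mL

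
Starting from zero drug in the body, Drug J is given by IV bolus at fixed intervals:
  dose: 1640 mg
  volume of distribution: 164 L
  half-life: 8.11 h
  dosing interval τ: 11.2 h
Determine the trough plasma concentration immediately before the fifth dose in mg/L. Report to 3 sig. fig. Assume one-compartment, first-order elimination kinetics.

C₀ per dose = Dose / Vd = 1640 / 164 = 10.00 mg/L
k = ln2 / t½ = 0.693147 / 8.11 = 0.08547 h⁻¹
Fraction remaining after one interval: r = e^(−kτ) = e^(−0.08547 × 11.2) = 0.3839
Before dose 5, 4 doses have been given (aged 1τ, 2τ, 3τ, 4τ).
C_trough = C₀ × (r + r² + … + r^4) = C₀ × r(1−r^4)/(1−r)
        = 10.00 × 0.3839 × (1 − 0.02172) / (1 − 0.3839) = 6.096 mg/L

6.10 mg/L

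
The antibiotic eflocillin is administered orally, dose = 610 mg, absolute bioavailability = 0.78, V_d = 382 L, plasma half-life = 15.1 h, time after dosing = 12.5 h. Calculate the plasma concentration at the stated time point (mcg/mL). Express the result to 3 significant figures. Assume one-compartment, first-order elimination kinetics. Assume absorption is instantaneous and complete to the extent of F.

0.702 mcg/mL

Amount reaching circulation = F × Dose = 0.78 × 610.0 = 475.8 mg
C₀ = F·Dose / Vd = 475.8 / 382 = 1.246 mg/L
k = ln2 / t½ = 0.693147 / 15.1 = 0.04590 h⁻¹
C = C₀ · e^(−k·t) = 1.246 × e^(−0.04590 × 12.5)
  = 1.246 × 0.5634 = 0.7020 mg/L
(0.7020 mg/L = 0.7020 mcg/mL)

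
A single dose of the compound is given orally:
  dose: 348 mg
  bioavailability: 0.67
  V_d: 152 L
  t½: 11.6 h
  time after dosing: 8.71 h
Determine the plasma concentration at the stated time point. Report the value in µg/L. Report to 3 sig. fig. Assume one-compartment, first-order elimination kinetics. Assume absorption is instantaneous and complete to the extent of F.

Amount reaching circulation = F × Dose = 0.67 × 348.0 = 233.2 mg
C₀ = F·Dose / Vd = 233.2 / 152 = 1.534 mg/L
k = ln2 / t½ = 0.693147 / 11.6 = 0.05975 h⁻¹
C = C₀ · e^(−k·t) = 1.534 × e^(−0.05975 × 8.71)
  = 1.534 × 0.5943 = 0.9117 mg/L
Convert: 0.9117 mg/L × 1000 = 911.7 µg/L

912 µg/L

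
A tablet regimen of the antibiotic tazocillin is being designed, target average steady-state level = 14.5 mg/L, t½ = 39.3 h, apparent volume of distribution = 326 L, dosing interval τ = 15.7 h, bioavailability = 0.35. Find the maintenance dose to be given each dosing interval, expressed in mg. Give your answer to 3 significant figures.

3740 mg

k = ln2 / t½ = 0.693147 / 39.3 = 0.01764 h⁻¹
CL = k × Vd = 0.01764 × 326 = 5.751 L/h
At steady state, F × (Dose/τ) = Css × CL.
Dose = Css × CL × τ / F = 14.5 × 5.751 × 15.7 / 0.35 = 3741 mg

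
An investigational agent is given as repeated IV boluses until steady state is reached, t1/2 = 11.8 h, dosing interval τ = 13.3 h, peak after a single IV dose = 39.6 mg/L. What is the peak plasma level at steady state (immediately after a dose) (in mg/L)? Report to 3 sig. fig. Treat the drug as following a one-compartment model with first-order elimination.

73.0 mg/L

k = ln2 / t½ = 0.693147 / 11.8 = 0.05874 h⁻¹
e^(−kτ) = e^(−0.05874 × 13.3) = 0.4578
Accumulation ratio R = 1 / (1 − e^(−kτ)) = 1 / (1 − 0.4578) = 1.844
Steady-state peak = C₀ × R = 39.6 × 1.844 = 73.02 mg/L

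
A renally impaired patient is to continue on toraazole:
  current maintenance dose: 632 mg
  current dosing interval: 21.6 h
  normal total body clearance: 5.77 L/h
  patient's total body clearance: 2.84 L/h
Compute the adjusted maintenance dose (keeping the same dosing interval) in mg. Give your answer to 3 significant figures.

311 mg

To keep the same average steady-state level, dosing rate must scale with clearance.
CL ratio = 2.84 / 5.77 = 0.4922
New dose (same interval) = 632 × 0.4922 = 311.1 mg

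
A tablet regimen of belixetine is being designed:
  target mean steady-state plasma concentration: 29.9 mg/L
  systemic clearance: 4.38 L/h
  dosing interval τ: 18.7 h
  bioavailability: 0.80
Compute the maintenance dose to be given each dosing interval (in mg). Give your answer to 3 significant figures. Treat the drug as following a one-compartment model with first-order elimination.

At steady state, F × (Dose/τ) = Css × CL.
Dose = Css × CL × τ / F = 29.9 × 4.380 × 18.7 / 0.80 = 3061 mg

3060 mg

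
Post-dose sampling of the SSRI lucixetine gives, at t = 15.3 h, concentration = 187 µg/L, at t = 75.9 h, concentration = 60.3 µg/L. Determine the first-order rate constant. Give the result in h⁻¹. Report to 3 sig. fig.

k = ln(C₁/C₂) / (t₂ − t₁) = ln(187/60.3) / (75.9 − 15.3)
  = 1.132 / 60.60 = 0.01868 h⁻¹

0.0187 h⁻¹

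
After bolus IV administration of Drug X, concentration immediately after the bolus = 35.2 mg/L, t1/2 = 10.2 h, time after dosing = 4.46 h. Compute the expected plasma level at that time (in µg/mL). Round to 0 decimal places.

26 µg/mL

k = ln2 / t½ = 0.693147 / 10.2 = 0.06796 h⁻¹
C = C₀ · e^(−k·t) = 35.20 × e^(−0.06796 × 4.46)
  = 35.20 × 0.7385 = 26.00 mg/L
(26.00 mg/L = 26.00 µg/mL)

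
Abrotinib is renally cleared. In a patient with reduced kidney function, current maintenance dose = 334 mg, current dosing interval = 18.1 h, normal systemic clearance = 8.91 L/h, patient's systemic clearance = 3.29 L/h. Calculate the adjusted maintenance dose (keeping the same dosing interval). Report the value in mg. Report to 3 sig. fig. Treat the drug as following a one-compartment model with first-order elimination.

To keep the same average steady-state level, dosing rate must scale with clearance.
CL ratio = 3.29 / 8.91 = 0.3692
New dose (same interval) = 334 × 0.3692 = 123.3 mg

123 mg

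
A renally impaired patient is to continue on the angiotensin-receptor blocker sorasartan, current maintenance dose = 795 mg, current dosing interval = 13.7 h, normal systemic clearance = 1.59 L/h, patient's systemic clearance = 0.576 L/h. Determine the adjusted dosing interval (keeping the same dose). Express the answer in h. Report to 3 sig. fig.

To keep the same average steady-state level, dosing rate must scale with clearance.
CL ratio = 0.576 / 1.59 = 0.3623
New interval (same dose) = 13.7 / 0.3623 = 37.81 h

37.8 h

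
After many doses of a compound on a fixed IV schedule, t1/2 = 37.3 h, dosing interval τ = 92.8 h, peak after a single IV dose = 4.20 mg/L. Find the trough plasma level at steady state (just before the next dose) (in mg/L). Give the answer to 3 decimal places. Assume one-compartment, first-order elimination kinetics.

k = ln2 / t½ = 0.693147 / 37.3 = 0.01858 h⁻¹
e^(−kτ) = e^(−0.01858 × 92.8) = 0.1783
Accumulation ratio R = 1 / (1 − e^(−kτ)) = 1 / (1 − 0.1783) = 1.217
Steady-state trough = C₀ × R × e^(−kτ) = 4.20 × 1.217 × 0.1783 = 0.9114 mg/L

0.911 mg/L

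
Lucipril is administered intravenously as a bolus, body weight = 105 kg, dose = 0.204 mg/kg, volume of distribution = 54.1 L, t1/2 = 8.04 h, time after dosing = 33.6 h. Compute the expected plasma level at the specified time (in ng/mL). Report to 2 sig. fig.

22 ng/mL

Total dose = 0.204 × 105 = 21.42 mg
C₀ = Dose / Vd = 21.42 / 54.1 = 0.3959 mg/L
k = ln2 / t½ = 0.693147 / 8.04 = 0.08621 h⁻¹
C = C₀ · e^(−k·t) = 0.3959 × e^(−0.08621 × 33.6)
  = 0.3959 × 0.05521 = 0.02186 mg/L
Convert: 0.02186 mg/L × 1000 = 21.86 ng/mL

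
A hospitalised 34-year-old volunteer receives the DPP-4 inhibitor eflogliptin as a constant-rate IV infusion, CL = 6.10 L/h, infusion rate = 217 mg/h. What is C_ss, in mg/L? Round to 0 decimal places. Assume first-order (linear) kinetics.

36 mg/L

At steady state Css = R₀ / CL = 217 / 6.100 = 35.57 mg/L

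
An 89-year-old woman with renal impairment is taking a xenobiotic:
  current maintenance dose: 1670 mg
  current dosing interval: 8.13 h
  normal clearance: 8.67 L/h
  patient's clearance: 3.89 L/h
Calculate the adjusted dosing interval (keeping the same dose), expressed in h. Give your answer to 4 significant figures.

18.12 h

To keep the same average steady-state level, dosing rate must scale with clearance.
CL ratio = 3.89 / 8.67 = 0.4487
New interval (same dose) = 8.13 / 0.4487 = 18.12 h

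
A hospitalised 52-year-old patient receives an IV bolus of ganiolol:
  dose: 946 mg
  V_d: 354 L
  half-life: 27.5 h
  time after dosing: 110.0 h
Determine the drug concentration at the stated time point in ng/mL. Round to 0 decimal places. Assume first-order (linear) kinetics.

C₀ = Dose / Vd = 946.0 / 354 = 2.672 mg/L
k = ln2 / t½ = 0.693147 / 27.5 = 0.02521 h⁻¹
t / t½ = 110.0 / 27.5 = 4 half-lives
C = C₀ × (1/2)^4 = 2.672 × 0.06250 = 0.1670 mg/L
Convert: 0.1670 mg/L × 1000 = 167.0 ng/mL

167 ng/mL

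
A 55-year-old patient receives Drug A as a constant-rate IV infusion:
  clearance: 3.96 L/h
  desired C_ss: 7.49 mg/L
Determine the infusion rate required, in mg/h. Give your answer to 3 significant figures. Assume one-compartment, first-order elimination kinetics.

At steady state, infusion rate R₀ = Css × CL = 7.49 × 3.960 = 29.66 mg/h

29.7 mg/h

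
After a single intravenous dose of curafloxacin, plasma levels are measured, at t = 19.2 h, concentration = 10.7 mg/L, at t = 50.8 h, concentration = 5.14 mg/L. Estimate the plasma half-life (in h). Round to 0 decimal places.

30 h

k = ln(C₁/C₂) / (t₂ − t₁) = ln(10.7/5.14) / (50.8 − 19.2)
  = 0.7332 / 31.60 = 0.02320 h⁻¹
t½ = ln2 / k = 0.693147 / 0.02320 = 29.88 h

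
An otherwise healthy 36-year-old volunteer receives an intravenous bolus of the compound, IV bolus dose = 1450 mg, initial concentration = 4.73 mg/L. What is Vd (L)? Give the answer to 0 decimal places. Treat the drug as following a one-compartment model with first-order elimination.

Vd = Dose / C₀ = 1450 / 4.73 = 306.6 L

307 L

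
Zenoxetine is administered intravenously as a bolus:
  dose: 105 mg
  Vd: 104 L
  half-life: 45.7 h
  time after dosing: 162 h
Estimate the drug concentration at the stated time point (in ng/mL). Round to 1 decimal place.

C₀ = Dose / Vd = 105.0 / 104 = 1.010 mg/L
k = ln2 / t½ = 0.693147 / 45.7 = 0.01517 h⁻¹
C = C₀ · e^(−k·t) = 1.010 × e^(−0.01517 × 162)
  = 1.010 × 0.08565 = 0.08651 mg/L
Convert: 0.08651 mg/L × 1000 = 86.51 ng/mL

86.5 ng/mL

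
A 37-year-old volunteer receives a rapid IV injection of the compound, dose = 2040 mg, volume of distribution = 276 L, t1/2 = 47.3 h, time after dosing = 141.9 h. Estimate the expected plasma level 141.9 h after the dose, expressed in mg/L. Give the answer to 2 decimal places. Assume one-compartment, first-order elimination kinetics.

0.92 mg/L

C₀ = Dose / Vd = 2040 / 276 = 7.391 mg/L
k = ln2 / t½ = 0.693147 / 47.3 = 0.01465 h⁻¹
t / t½ = 141.9 / 47.3 = 3 half-lives
C = C₀ × (1/2)^3 = 7.391 × 0.1250 = 0.9239 mg/L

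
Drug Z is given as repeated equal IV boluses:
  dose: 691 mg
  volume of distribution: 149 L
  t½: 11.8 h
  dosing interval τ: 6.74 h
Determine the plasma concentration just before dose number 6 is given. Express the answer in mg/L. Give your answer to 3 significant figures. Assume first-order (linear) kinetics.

C₀ per dose = Dose / Vd = 691 / 149 = 4.638 mg/L
k = ln2 / t½ = 0.693147 / 11.8 = 0.05874 h⁻¹
Fraction remaining after one interval: r = e^(−kτ) = e^(−0.05874 × 6.74) = 0.6731
Before dose 6, 5 doses have been given (aged 1τ, 2τ, 3τ, 4τ, 5τ).
C_trough = C₀ × (r + r² + … + r^5) = C₀ × r(1−r^5)/(1−r)
        = 4.638 × 0.6731 × (1 − 0.1382) / (1 − 0.6731) = 8.230 mg/L

8.23 mg/L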